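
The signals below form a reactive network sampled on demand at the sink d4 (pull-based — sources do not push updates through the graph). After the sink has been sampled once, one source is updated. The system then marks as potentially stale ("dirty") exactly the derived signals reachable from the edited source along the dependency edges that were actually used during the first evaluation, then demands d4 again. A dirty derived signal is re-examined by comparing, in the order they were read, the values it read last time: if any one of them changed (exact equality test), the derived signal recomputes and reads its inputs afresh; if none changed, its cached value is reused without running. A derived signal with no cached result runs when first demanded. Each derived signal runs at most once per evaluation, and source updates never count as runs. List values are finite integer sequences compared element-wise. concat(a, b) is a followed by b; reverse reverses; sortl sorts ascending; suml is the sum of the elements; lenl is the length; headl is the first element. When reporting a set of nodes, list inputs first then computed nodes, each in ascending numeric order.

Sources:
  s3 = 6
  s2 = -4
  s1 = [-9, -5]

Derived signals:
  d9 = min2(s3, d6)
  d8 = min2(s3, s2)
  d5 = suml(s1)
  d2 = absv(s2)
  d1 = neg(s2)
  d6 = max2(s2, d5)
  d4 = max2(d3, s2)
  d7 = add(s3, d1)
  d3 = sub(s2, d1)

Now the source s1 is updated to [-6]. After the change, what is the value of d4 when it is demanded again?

d4 now evaluates to -4.
The important point: nothing the output needs ever reads s1, so the edit is invisible to it.

Initial pass — values computed on the first demand:
  d1 = neg(-4) = 4
  d3 = sub(-4, 4) = -8
  d4 = max2(-8, -4) = -4

Second demand — change propagation:
  no demanded computation ever read s1, so the edit dirties nothing and nothing runs.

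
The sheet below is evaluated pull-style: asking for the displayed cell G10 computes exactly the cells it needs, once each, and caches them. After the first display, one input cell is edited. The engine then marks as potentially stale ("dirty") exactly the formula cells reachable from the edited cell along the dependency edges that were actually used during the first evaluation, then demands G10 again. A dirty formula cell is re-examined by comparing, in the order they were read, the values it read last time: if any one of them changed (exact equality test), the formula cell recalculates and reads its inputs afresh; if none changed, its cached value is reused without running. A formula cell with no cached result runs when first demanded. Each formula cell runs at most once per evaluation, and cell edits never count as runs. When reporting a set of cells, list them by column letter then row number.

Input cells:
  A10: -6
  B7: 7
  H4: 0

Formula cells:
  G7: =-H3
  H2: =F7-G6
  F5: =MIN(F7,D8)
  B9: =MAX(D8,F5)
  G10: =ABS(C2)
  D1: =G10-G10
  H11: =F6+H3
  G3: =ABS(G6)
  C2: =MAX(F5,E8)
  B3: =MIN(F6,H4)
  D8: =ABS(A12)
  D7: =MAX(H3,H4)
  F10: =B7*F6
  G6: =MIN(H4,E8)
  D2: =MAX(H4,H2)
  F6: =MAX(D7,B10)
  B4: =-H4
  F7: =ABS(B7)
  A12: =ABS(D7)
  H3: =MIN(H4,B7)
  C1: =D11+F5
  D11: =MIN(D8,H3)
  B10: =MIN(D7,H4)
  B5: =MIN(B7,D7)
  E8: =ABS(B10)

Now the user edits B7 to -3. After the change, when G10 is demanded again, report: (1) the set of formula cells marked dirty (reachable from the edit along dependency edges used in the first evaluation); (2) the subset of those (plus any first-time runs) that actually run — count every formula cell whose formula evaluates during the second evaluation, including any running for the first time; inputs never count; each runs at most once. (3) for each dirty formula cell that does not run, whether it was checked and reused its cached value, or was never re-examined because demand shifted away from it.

The edit dirties: A12, B10, C2, D7, D8, E8, F5, F7, G10, H3.
4 formula cells run: D7, F5, F7, H3.
Cache hits after checking: A12, B10, C2, D8, E8, G10.
Note where the cutoff bites: B10 is checked, finds nothing changed, and keeps its cache.

First demand of the output computes:
  F7 = ABS(7) = 7
  H3 = MIN(0, 7) = 0
  D7 = MAX(0, 0) = 0
  A12 = ABS(0) = 0
  B10 = MIN(0, 0) = 0
  D8 = ABS(0) = 0
  E8 = ABS(0) = 0
  F5 = MIN(7, 0) = 0
  C2 = MAX(0, 0) = 0
  G10 = ABS(0) = 0

After the edit, cleaning proceeds:
  F7: a read changed (B7 7->-3) — executes, giving 3.
  H3: a read changed (B7 7->-3) — executes, giving -3.
  D7: a read changed (H3 0->-3) — executes, giving 0 — identical to its old value.
  A12: dirty, but its reads are unchanged (D7 unchanged); cached 0 stands.
  B10: dirty, but its reads are unchanged (D7 unchanged, H4 unchanged); cached 0 stands.
  D8: dirty, but its reads are unchanged (A12 unchanged); cached 0 stands.
  E8: dirty, but its reads are unchanged (B10 unchanged); cached 0 stands.
  F5: a read changed (F7 7->3) — executes, giving 0 — identical to its old value.
  C2: dirty, but its reads are unchanged (F5 unchanged, E8 unchanged); cached 0 stands.
  G10: dirty, but its reads are unchanged (C2 unchanged); cached 0 stands.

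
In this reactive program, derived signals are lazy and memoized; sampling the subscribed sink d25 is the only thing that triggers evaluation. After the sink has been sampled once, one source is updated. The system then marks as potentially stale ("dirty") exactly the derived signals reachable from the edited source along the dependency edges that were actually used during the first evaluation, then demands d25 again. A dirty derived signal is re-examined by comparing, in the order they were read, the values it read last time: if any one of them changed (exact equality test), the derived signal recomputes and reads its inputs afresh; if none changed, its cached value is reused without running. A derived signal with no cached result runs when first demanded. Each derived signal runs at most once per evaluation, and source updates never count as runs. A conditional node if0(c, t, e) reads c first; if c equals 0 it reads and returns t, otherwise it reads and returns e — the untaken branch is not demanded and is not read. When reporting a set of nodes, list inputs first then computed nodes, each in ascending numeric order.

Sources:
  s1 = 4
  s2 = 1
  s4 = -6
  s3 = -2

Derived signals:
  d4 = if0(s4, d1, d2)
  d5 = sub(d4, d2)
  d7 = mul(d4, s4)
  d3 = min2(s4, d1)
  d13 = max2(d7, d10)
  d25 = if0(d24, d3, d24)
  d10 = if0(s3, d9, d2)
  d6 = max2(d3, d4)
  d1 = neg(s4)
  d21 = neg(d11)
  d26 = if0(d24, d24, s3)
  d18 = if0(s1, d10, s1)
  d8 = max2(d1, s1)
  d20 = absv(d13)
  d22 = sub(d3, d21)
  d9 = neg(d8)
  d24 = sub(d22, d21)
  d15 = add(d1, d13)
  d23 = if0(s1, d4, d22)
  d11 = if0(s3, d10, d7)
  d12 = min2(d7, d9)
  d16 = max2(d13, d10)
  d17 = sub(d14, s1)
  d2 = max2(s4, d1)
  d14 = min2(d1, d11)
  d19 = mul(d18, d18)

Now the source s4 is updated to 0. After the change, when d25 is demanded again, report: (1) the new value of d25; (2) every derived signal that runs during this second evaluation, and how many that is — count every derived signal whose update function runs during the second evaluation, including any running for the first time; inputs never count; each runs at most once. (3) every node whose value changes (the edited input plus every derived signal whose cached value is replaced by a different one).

First demand of the output computes:
  d1 = neg(-6) = 6
  d2 = max2(-6, 6) = 6
  d3 = min2(-6, 6) = -6
  d4 = if0(s4=-6 -> else branch d2) = 6
  d7 = mul(6, -6) = -36
  d11 = if0(s3=-2 -> else branch d7) = -36
  d21 = neg(-36) = 36
  d22 = sub(-6, 36) = -42
  d24 = sub(-42, 36) = -78
  d25 = if0(d24=-78 -> else branch d24) = -78

After the edit, cleaning proceeds:
  d1: a read changed (s4 -6->0) — executes, giving 0.
  d2: stays stale; no demand reaches it after the flip.
  d3: a read changed (s4 -6->0; d1 6->0) — executes, giving 0.
  d4: a read changed (s4 -6->0) — executes, giving 0.
  d7: a read changed (d4 6->0; s4 -6->0) — executes, giving 0.
  d11: a read changed (d7 -36->0) — executes, giving 0.
  d21: a read changed (d11 -36->0) — executes, giving 0.
  d22: a read changed (d3 -6->0; d21 36->0) — executes, giving 0.
  d24: a read changed (d22 -42->0; d21 36->0) — executes, giving 0.
  d25: a read changed (d24 -78->0; d24 -78->0) — executes, giving 0.

Note the branch switch — demand abandons d2, which is never re-examined.

Demanding d25 again yields 0.
9 derived signals run: d1, d3, d4, d7, d11, d21, d22, d24, d25.
The nodes whose values change: s4, d1, d3, d4, d7, d11, d21, d22, d24, d25.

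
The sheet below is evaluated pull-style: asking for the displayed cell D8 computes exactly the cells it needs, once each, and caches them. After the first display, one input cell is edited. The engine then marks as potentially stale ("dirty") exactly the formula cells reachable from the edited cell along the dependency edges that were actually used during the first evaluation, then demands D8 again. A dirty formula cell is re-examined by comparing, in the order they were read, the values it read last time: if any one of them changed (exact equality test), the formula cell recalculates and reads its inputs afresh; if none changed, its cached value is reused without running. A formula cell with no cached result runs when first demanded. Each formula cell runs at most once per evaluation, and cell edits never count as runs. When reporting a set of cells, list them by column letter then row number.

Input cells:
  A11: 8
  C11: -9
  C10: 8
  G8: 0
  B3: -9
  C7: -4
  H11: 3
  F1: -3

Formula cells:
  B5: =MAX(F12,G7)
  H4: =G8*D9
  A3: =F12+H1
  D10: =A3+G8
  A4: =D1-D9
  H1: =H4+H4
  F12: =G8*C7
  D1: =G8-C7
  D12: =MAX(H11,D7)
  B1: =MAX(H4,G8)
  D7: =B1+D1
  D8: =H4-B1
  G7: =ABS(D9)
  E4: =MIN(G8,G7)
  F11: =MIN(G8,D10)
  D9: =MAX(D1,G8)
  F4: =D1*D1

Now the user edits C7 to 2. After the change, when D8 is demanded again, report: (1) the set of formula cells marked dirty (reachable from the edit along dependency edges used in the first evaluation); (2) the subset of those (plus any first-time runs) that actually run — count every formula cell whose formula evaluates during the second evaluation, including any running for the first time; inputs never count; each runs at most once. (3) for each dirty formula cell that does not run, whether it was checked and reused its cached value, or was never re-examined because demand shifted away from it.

First demand of the output computes:
  D1 = 0 - -4 = 4
  D9 = MAX(4, 0) = 4
  H4 = 0 * 4 = 0
  B1 = MAX(0, 0) = 0
  D8 = 0 - 0 = 0

After the edit, cleaning proceeds:
  D1: a read changed (C7 -4->2) — executes, giving -2.
  D9: a read changed (D1 4->-2) — executes, giving 0.
  H4: a read changed (D9 4->0) — executes, giving 0 — identical to its old value.
  B1: dirty, but its reads are unchanged (H4 unchanged, G8 unchanged); cached 0 stands.
  D8: dirty, but its reads are unchanged (H4 unchanged, B1 unchanged); cached 0 stands.

Note the absorption at H4: it re-runs yet its value is the same, leaving the output's value untouched.

The edit dirties: B1, D1, D8, D9, H4.
3 formula cells run: D1, D9, H4.
Cache hits after checking: B1, D8.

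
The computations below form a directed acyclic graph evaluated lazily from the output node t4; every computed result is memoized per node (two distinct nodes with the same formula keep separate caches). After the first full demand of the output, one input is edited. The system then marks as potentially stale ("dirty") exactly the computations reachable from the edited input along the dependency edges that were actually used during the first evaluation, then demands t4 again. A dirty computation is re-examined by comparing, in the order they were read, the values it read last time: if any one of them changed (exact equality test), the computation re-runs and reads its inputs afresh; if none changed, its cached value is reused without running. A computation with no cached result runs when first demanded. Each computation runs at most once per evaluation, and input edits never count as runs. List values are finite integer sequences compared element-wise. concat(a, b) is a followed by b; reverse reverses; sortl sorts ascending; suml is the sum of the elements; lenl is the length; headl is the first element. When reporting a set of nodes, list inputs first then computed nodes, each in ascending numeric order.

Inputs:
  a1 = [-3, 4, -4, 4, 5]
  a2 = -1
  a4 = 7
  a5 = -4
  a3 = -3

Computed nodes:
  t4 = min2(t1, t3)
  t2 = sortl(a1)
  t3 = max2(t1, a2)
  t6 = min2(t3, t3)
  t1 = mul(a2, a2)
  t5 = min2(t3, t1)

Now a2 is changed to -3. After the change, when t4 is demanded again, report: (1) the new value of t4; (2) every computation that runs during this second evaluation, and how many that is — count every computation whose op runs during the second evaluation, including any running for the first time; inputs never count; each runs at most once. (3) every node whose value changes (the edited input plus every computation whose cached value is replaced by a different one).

First demand of the output computes:
  t1 = mul(-1, -1) = 1
  t3 = max2(1, -1) = 1
  t4 = min2(1, 1) = 1

After the edit, cleaning proceeds:
  t1: a read changed (a2 -1->-3; a2 -1->-3) — executes, giving 9.
  t3: a read changed (t1 1->9; a2 -1->-3) — executes, giving 9.
  t4: a read changed (t1 1->9; t3 1->9) — executes, giving 9.

Demanding t4 again yields 9.
3 computations run: t1, t3, t4.
The nodes whose values change: a2, t1, t3, t4.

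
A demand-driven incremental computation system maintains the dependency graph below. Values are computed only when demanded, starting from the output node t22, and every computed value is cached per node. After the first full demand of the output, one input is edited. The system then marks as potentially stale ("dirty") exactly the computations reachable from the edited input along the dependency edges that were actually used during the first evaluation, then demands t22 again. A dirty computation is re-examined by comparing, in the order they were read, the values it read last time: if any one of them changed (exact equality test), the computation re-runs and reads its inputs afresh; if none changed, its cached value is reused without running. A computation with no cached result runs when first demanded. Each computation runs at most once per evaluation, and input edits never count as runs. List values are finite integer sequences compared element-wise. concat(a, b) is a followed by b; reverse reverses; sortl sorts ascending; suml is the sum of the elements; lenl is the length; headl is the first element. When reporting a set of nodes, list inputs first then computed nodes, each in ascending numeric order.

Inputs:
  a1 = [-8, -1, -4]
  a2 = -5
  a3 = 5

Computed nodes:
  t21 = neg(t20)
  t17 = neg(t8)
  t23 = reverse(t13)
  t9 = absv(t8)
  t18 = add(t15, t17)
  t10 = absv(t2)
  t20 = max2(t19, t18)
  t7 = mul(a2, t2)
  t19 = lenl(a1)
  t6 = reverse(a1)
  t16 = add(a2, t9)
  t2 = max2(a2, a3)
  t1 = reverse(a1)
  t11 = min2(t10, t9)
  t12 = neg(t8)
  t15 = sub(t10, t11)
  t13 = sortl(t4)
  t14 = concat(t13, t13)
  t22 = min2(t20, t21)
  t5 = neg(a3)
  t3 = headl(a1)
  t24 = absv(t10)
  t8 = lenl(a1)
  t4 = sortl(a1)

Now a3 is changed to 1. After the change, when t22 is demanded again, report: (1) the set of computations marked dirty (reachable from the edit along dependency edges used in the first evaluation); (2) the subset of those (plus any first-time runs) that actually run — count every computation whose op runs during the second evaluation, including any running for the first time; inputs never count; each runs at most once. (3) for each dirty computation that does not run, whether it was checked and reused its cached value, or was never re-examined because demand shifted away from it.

First evaluation (everything demanded from the output):
  t2 = max2(-5, 5) = 5
  t8 = lenl([-8, -1, -4]) = 3
  t9 = absv(3) = 3
  t10 = absv(5) = 5
  t11 = min2(5, 3) = 3
  t15 = sub(5, 3) = 2
  t17 = neg(3) = -3
  t18 = add(2, -3) = -1
  t19 = lenl([-8, -1, -4]) = 3
  t20 = max2(3, -1) = 3
  t21 = neg(3) = -3
  t22 = min2(3, -3) = -3

Propagation after the edit:
  t2: runs — a3 5->1; result 1.
  t10: runs — t2 5->1; result 1.
  t11: runs — t10 5->1; result 1.
  t15: runs — t10 5->1; t11 3->1; result 0.
  t18: runs — t15 2->0; result -3.
  t20: runs — t18 -1->-3; result 3 (same value as before).
  t21: checked — values it read are unchanged (t20 unchanged); reused cached -3 without running.
  t22: checked — values it read are unchanged (t20 unchanged, t21 unchanged); reused cached -3 without running.

Key observation: the change is absorbed at t20 — it re-runs but produces the same value, and the output's value is unchanged.

Marked dirty: t2, t10, t11, t15, t18, t20, t21, t22.
Computations that run: t2, t10, t11, t15, t18, t20 — 6 in total.
Checked but reused from cache: t21, t22.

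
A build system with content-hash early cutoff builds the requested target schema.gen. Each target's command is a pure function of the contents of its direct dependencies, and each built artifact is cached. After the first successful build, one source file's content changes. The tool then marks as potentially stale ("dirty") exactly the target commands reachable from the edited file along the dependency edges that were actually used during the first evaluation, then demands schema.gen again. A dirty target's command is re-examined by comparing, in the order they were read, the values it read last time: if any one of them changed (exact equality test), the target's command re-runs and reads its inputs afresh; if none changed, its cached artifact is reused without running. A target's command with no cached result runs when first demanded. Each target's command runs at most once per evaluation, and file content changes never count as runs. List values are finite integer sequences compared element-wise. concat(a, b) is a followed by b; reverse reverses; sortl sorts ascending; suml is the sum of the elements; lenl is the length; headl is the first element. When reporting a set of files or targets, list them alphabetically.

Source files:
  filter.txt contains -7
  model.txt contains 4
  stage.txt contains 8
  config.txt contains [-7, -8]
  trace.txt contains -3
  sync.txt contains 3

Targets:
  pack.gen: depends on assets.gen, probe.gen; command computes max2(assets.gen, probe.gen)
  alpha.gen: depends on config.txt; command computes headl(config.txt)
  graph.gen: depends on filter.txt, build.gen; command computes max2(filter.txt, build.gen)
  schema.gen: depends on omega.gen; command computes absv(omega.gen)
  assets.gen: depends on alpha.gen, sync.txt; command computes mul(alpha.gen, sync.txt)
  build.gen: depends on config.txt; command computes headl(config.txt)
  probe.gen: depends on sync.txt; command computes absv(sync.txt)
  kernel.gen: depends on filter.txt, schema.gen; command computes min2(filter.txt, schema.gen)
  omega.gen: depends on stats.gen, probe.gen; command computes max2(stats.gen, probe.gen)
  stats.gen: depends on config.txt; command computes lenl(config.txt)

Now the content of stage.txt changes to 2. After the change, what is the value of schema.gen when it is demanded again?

New value of schema.gen: 3.
Key observation: stage.txt is never demanded by the output, so the edit triggers no recomputation at all.

First evaluation (everything demanded from the output):
  probe.gen = absv(3) = 3
  stats.gen = lenl([-7, -8]) = 2
  omega.gen = max2(2, 3) = 3
  schema.gen = absv(3) = 3

Propagation after the edit:
  stage.txt feeds no computation that the output demands — nothing is marked dirty and nothing runs.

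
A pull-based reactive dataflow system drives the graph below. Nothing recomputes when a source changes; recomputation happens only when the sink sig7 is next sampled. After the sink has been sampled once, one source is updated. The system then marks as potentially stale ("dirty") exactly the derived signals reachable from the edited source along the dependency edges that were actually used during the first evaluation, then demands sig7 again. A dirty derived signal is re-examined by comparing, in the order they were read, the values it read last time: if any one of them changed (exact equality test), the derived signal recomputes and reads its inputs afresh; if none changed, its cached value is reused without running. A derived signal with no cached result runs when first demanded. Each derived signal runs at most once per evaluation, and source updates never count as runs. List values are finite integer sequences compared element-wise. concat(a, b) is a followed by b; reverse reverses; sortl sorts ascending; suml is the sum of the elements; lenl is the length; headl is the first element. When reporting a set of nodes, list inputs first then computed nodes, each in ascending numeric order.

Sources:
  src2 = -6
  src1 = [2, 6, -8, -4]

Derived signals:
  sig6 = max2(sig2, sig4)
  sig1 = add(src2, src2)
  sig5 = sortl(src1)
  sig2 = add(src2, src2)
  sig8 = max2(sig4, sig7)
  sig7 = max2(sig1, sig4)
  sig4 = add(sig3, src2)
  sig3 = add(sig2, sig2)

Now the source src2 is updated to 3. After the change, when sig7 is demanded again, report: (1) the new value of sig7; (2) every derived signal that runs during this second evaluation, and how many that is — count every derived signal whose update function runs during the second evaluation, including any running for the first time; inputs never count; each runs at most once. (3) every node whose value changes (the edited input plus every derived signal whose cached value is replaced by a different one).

First evaluation (everything demanded from the output):
  sig1 = add(-6, -6) = -12
  sig2 = add(-6, -6) = -12
  sig3 = add(-12, -12) = -24
  sig4 = add(-24, -6) = -30
  sig7 = max2(-12, -30) = -12

Propagation after the edit:
  sig1: runs — src2 -6->3; src2 -6->3; result 6.
  sig2: runs — src2 -6->3; src2 -6->3; result 6.
  sig3: runs — sig2 -12->6; sig2 -12->6; result 12.
  sig4: runs — sig3 -24->12; src2 -6->3; result 15.
  sig7: runs — sig1 -12->6; sig4 -30->15; result 15.

New value of sig7: 15.
Derived signals that run: sig1, sig2, sig3, sig4, sig7 — 5 in total.
Values that change: src2, sig1, sig2, sig3, sig4, sig7.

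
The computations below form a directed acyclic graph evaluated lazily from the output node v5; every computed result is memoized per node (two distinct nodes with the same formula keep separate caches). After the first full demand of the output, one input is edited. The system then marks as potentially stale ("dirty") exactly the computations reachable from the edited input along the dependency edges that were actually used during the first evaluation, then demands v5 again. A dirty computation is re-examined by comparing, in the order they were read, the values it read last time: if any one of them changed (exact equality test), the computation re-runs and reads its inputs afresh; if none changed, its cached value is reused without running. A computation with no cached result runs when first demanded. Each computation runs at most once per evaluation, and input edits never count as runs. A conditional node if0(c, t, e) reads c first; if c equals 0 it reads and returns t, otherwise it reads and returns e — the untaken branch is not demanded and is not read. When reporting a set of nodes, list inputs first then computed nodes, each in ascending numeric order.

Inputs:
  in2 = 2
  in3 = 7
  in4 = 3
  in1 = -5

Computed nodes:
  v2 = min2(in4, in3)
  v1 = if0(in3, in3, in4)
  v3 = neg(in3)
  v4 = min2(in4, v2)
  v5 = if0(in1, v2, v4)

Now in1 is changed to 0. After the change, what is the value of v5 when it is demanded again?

First demand of the output computes:
  v2 = min2(3, 7) = 3
  v4 = min2(3, 3) = 3
  v5 = if0(in1=-5 -> else branch v4) = 3

After the edit, cleaning proceeds:
  v5: a read changed (in1 -5->0) — executes, giving 3 — identical to its old value.

Demanding v5 again yields 3.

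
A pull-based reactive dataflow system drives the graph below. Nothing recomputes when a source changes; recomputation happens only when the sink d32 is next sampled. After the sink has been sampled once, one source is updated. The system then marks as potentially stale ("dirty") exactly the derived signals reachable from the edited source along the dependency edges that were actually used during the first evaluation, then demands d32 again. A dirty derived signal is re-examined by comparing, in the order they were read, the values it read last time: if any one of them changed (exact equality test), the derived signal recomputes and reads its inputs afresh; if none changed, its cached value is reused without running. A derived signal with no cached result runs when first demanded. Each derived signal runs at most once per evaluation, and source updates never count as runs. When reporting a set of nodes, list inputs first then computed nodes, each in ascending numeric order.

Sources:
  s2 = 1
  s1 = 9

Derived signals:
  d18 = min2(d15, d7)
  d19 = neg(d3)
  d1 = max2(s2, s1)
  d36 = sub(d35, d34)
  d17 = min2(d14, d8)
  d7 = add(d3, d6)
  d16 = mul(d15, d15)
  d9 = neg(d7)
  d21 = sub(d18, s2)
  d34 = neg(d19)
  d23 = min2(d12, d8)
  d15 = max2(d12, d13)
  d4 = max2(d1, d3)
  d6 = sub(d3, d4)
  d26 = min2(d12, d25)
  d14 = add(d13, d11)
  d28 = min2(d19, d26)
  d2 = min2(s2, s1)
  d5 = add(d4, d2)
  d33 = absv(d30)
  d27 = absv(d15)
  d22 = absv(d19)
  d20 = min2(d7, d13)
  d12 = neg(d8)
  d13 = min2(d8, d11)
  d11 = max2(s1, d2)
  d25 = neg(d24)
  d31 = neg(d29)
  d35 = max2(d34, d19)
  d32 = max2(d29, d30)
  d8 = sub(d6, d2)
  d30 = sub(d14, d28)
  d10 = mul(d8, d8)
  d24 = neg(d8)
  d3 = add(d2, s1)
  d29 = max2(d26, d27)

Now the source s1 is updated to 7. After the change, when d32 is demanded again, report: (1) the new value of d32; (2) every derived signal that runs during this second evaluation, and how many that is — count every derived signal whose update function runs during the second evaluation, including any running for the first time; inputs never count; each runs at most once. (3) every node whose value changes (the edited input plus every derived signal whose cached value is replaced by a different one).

New value of d32: 14.
Derived signals that run: d1, d2, d3, d4, d6, d11, d13, d14, d19, d28, d30, d32 — 12 in total.
Values that change: s1, d1, d3, d4, d11, d14, d19, d28, d30, d32.
Key observation: the cutoff stops propagation at d8 — its inputs' values are unchanged, so it reuses its cache.

First evaluation (everything demanded from the output):
  d1 = max2(1, 9) = 9
  d2 = min2(1, 9) = 1
  d3 = add(1, 9) = 10
  d4 = max2(9, 10) = 10
  d6 = sub(10, 10) = 0
  d8 = sub(0, 1) = -1
  d11 = max2(9, 1) = 9
  d12 = neg(-1) = 1
  d13 = min2(-1, 9) = -1
  d14 = add(-1, 9) = 8
  d15 = max2(1, -1) = 1
  d19 = neg(10) = -10
  d24 = neg(-1) = 1
  d25 = neg(1) = -1
  d26 = min2(1, -1) = -1
  d27 = absv(1) = 1
  d28 = min2(-10, -1) = -10
  d29 = max2(-1, 1) = 1
  d30 = sub(8, -10) = 18
  d32 = max2(1, 18) = 18

Propagation after the edit:
  d1: runs — s1 9->7; result 7.
  d2: runs — s1 9->7; result 1 (same value as before).
  d3: runs — s1 9->7; result 8.
  d4: runs — d1 9->7; d3 10->8; result 8.
  d6: runs — d3 10->8; d4 10->8; result 0 (same value as before).
  d8: checked — values it read are unchanged (d6 unchanged, d2 unchanged); reused cached -1 without running.
  d11: runs — s1 9->7; result 7.
  d12: checked — values it read are unchanged (d8 unchanged); reused cached 1 without running.
  d13: runs — d11 9->7; result -1 (same value as before).
  d14: runs — d11 9->7; result 6.
  d15: checked — values it read are unchanged (d12 unchanged, d13 unchanged); reused cached 1 without running.
  d19: runs — d3 10->8; result -8.
  d24: checked — values it read are unchanged (d8 unchanged); reused cached 1 without running.
  d25: checked — values it read are unchanged (d24 unchanged); reused cached -1 without running.
  d26: checked — values it read are unchanged (d12 unchanged, d25 unchanged); reused cached -1 without running.
  d27: checked — values it read are unchanged (d15 unchanged); reused cached 1 without running.
  d28: runs — d19 -10->-8; result -8.
  d29: checked — values it read are unchanged (d26 unchanged, d27 unchanged); reused cached 1 without running.
  d30: runs — d14 8->6; d28 -10->-8; result 14.
  d32: runs — d30 18->14; result 14.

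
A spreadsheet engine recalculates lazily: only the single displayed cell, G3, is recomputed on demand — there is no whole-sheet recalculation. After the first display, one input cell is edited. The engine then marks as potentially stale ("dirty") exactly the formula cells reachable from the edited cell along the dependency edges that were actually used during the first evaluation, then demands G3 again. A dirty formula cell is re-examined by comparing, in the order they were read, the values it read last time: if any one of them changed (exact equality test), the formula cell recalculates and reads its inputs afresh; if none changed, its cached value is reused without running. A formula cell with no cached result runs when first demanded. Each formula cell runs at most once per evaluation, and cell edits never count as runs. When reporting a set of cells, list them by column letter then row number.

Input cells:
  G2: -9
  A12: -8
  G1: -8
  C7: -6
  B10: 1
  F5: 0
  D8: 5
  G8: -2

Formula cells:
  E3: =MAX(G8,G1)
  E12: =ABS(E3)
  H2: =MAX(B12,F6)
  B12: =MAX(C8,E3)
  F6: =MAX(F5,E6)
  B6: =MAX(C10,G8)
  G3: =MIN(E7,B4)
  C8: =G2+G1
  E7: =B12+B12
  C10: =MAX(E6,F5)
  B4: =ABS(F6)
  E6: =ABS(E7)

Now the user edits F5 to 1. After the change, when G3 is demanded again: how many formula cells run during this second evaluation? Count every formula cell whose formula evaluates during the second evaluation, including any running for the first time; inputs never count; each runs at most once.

First evaluation (everything demanded from the output):
  C8 = -9 + -8 = -17
  E3 = MAX(-2, -8) = -2
  B12 = MAX(-17, -2) = -2
  E7 = -2 + -2 = -4
  E6 = ABS(-4) = 4
  F6 = MAX(0, 4) = 4
  B4 = ABS(4) = 4
  G3 = MIN(-4, 4) = -4

Propagation after the edit:
  F6: runs — F5 0->1; result 4 (same value as before).
  B4: checked — values it read are unchanged (F6 unchanged); reused cached 4 without running.
  G3: checked — values it read are unchanged (E7 unchanged, B4 unchanged); reused cached -4 without running.

Key observation: the change is absorbed at F6 — it re-runs but produces the same value, and the output's value is unchanged.

Formula cells that run: F6 — 1 in total.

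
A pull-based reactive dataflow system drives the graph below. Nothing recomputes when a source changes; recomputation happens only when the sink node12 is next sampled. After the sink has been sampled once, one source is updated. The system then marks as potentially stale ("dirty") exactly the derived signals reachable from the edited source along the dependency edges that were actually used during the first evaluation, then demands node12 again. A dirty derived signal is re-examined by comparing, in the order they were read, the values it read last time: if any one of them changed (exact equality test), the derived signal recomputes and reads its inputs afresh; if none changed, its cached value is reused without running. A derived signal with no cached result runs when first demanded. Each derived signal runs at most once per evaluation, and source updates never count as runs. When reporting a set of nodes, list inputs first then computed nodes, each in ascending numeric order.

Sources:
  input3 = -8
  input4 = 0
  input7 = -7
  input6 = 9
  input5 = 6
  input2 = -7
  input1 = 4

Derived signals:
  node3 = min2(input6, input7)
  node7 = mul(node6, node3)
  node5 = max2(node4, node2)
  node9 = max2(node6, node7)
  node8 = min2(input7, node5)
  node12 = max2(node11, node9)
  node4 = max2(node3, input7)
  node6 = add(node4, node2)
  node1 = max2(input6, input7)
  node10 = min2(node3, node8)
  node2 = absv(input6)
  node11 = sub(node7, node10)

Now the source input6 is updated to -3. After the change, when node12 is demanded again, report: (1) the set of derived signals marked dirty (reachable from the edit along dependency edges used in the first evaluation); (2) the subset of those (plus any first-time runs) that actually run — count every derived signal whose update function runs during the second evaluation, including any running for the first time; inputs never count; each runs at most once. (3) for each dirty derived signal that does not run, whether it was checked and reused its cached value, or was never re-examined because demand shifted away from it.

Marked dirty: node2, node3, node4, node5, node6, node7, node8, node9, node10, node11, node12.
Derived signals that run: node2, node3, node5, node6, node7, node8, node9, node11, node12 — 9 in total.
Checked but reused from cache: node4, node10.
Key observation: the cutoff stops propagation at node4 — its inputs' values are unchanged, so it reuses its cache.

First evaluation (everything demanded from the output):
  node2 = absv(9) = 9
  node3 = min2(9, -7) = -7
  node4 = max2(-7, -7) = -7
  node5 = max2(-7, 9) = 9
  node6 = add(-7, 9) = 2
  node7 = mul(2, -7) = -14
  node8 = min2(-7, 9) = -7
  node9 = max2(2, -14) = 2
  node10 = min2(-7, -7) = -7
  node11 = sub(-14, -7) = -7
  node12 = max2(-7, 2) = 2

Propagation after the edit:
  node2: runs — input6 9->-3; result 3.
  node3: runs — input6 9->-3; result -7 (same value as before).
  node4: checked — values it read are unchanged (node3 unchanged, input7 unchanged); reused cached -7 without running.
  node5: runs — node2 9->3; result 3.
  node6: runs — node2 9->3; result -4.
  node7: runs — node6 2->-4; result 28.
  node8: runs — node5 9->3; result -7 (same value as before).
  node9: runs — node6 2->-4; node7 -14->28; result 28.
  node10: checked — values it read are unchanged (node3 unchanged, node8 unchanged); reused cached -7 without running.
  node11: runs — node7 -14->28; result 35.
  node12: runs — node11 -7->35; node9 2->28; result 35.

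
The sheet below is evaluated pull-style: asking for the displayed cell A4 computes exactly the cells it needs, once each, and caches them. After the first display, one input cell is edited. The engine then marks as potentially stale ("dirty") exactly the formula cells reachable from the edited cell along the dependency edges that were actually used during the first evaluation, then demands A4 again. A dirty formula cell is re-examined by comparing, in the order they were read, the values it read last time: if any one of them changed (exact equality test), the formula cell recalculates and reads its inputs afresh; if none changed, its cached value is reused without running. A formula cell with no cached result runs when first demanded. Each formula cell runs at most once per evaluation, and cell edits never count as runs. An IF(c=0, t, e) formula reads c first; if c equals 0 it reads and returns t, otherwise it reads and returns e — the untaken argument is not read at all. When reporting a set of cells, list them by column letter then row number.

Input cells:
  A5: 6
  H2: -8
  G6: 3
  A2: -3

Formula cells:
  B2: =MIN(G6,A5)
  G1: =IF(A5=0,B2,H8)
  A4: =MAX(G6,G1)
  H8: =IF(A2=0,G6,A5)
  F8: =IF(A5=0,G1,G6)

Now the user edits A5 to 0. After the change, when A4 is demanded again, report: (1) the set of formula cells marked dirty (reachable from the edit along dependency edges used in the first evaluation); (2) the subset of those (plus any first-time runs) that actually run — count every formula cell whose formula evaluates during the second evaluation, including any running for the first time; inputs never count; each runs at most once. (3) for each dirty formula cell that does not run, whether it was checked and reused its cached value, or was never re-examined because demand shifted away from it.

First demand of the output computes:
  H8 = IF(A2=0: A2=-3 -> else branch A5) = 6
  G1 = IF(A5=0: A5=6 -> else branch H8) = 6
  A4 = MAX(3, 6) = 6

After the edit, cleaning proceeds:
  B2: had never run; runs now, result 0.
  H8: stays stale; no demand reaches it after the flip.
  G1: a read changed (A5 6->0) — executes, giving 0.
  A4: a read changed (G1 6->0) — executes, giving 3.

Note the branch switch — demand abandons H8, which is never re-examined.

The edit dirties: A4, G1, H8.
3 formula cells run: A4, B2, G1.
Unvisited dirty nodes (no longer demanded): H8.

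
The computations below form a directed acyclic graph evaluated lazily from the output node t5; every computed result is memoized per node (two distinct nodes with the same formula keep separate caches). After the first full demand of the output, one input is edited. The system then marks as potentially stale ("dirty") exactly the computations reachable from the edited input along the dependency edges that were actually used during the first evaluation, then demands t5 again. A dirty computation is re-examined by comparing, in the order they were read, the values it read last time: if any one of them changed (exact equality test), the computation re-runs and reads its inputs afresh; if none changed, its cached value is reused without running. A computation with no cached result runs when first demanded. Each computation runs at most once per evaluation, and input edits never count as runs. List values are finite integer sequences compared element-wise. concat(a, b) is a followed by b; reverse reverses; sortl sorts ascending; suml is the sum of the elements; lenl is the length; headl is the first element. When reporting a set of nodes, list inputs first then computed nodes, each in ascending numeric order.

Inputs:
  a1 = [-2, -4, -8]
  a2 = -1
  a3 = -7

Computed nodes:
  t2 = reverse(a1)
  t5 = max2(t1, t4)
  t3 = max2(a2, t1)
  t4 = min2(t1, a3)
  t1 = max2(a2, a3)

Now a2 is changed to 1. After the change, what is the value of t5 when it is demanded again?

Demanding t5 again yields 1.

First demand of the output computes:
  t1 = max2(-1, -7) = -1
  t4 = min2(-1, -7) = -7
  t5 = max2(-1, -7) = -1

After the edit, cleaning proceeds:
  t1: a read changed (a2 -1->1) — executes, giving 1.
  t4: a read changed (t1 -1->1) — executes, giving -7 — identical to its old value.
  t5: a read changed (t1 -1->1) — executes, giving 1.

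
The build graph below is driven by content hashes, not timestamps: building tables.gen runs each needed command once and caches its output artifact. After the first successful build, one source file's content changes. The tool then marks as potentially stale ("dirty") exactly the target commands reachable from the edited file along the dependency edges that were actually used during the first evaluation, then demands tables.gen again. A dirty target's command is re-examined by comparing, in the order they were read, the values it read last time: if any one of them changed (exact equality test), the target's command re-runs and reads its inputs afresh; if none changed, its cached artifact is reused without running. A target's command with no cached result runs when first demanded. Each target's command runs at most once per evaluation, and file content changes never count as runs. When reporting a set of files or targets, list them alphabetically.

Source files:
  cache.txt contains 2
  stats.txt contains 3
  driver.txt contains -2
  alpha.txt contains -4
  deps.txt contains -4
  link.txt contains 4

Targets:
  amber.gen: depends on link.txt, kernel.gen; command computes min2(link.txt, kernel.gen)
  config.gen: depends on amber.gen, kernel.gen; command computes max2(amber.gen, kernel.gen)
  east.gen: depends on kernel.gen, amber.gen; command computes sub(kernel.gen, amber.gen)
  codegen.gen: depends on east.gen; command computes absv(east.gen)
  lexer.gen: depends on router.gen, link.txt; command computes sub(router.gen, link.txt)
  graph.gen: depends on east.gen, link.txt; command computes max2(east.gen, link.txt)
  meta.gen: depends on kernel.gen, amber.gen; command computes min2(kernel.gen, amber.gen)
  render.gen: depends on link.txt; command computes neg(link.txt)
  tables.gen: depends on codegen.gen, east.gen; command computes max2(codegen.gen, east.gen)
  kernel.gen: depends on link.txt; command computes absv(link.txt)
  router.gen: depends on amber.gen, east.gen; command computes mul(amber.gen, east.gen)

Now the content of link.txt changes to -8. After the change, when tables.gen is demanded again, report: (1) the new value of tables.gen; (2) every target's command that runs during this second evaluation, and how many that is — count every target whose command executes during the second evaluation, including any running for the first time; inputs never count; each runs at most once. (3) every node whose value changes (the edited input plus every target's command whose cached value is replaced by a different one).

Initial pass — values computed on the first demand:
  kernel.gen = absv(4) = 4
  amber.gen = min2(4, 4) = 4
  east.gen = sub(4, 4) = 0
  codegen.gen = absv(0) = 0
  tables.gen = max2(0, 0) = 0

Second demand — change propagation:
  kernel.gen: re-runs because link.txt 4->-8; new result 8.
  amber.gen: re-runs because link.txt 4->-8; kernel.gen 4->8; new result -8.
  east.gen: re-runs because kernel.gen 4->8; amber.gen 4->-8; new result 16.
  codegen.gen: re-runs because east.gen 0->16; new result 16.
  tables.gen: re-runs because codegen.gen 0->16; east.gen 0->16; new result 16.

tables.gen now evaluates to 16.
Run set: amber.gen, codegen.gen, east.gen, kernel.gen, tables.gen (5 run).
Changed values: amber.gen, codegen.gen, east.gen, kernel.gen, link.txt, tables.gen.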